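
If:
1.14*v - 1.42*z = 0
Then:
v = 1.24561403508772*z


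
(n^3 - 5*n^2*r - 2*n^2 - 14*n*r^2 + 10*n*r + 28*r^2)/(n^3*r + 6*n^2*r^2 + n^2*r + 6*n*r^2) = (n^3 - 5*n^2*r - 2*n^2 - 14*n*r^2 + 10*n*r + 28*r^2)/(n*r*(n^2 + 6*n*r + n + 6*r))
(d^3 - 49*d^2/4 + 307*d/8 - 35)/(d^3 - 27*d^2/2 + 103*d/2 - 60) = (d - 7/4)/(d - 3)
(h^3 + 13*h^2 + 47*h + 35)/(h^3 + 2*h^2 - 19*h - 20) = (h + 7)/(h - 4)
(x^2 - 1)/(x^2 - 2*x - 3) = (x - 1)/(x - 3)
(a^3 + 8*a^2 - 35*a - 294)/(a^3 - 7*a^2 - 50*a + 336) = (a + 7)/(a - 8)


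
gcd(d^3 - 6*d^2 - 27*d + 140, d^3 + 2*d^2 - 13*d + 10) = d + 5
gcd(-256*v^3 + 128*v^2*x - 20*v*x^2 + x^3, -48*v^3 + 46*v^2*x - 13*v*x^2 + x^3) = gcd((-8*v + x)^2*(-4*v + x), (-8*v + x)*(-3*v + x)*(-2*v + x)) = -8*v + x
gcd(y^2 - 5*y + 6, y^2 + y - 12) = y - 3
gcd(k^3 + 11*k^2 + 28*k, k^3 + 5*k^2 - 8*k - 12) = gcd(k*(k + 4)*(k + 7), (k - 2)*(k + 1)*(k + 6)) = 1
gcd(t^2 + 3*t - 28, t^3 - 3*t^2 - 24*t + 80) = t - 4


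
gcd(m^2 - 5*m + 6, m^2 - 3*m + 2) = m - 2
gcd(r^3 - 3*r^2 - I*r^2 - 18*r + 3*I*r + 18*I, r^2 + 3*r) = r + 3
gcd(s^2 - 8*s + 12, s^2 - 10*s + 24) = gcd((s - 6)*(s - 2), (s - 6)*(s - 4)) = s - 6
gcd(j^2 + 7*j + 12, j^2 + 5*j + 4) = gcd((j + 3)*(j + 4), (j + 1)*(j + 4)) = j + 4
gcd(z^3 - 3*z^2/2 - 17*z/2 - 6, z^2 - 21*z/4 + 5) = z - 4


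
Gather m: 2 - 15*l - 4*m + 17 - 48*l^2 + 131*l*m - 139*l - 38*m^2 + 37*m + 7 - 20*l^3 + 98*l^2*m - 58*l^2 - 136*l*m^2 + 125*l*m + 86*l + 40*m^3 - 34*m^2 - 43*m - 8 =-20*l^3 - 106*l^2 - 68*l + 40*m^3 + m^2*(-136*l - 72) + m*(98*l^2 + 256*l - 10) + 18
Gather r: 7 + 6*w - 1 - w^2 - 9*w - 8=-w^2 - 3*w - 2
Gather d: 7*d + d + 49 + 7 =8*d + 56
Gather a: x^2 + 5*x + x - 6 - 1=x^2 + 6*x - 7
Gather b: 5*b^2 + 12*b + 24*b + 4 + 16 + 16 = 5*b^2 + 36*b + 36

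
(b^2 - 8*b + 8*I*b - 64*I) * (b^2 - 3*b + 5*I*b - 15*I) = b^4 - 11*b^3 + 13*I*b^3 - 16*b^2 - 143*I*b^2 + 440*b + 312*I*b - 960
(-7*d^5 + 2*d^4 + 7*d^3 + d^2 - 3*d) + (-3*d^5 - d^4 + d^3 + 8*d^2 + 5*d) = -10*d^5 + d^4 + 8*d^3 + 9*d^2 + 2*d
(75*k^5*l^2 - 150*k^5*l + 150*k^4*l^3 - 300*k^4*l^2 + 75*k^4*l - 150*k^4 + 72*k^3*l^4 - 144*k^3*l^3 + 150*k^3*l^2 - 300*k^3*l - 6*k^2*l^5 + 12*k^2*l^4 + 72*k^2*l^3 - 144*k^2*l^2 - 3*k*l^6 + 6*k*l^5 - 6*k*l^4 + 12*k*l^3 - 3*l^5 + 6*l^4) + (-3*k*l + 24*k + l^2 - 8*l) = 75*k^5*l^2 - 150*k^5*l + 150*k^4*l^3 - 300*k^4*l^2 + 75*k^4*l - 150*k^4 + 72*k^3*l^4 - 144*k^3*l^3 + 150*k^3*l^2 - 300*k^3*l - 6*k^2*l^5 + 12*k^2*l^4 + 72*k^2*l^3 - 144*k^2*l^2 - 3*k*l^6 + 6*k*l^5 - 6*k*l^4 + 12*k*l^3 - 3*k*l + 24*k - 3*l^5 + 6*l^4 + l^2 - 8*l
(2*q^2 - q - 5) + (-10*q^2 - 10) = -8*q^2 - q - 15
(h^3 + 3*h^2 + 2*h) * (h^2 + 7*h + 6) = h^5 + 10*h^4 + 29*h^3 + 32*h^2 + 12*h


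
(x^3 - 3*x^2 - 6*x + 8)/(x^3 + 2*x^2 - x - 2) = (x - 4)/(x + 1)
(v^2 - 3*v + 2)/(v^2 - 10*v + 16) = (v - 1)/(v - 8)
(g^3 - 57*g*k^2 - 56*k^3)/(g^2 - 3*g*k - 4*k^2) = (g^2 - g*k - 56*k^2)/(g - 4*k)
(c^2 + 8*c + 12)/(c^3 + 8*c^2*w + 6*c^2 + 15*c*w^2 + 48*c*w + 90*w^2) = (c + 2)/(c^2 + 8*c*w + 15*w^2)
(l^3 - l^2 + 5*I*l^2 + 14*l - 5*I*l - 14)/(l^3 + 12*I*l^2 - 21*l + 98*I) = (l - 1)/(l + 7*I)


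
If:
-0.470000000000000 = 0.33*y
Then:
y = -1.42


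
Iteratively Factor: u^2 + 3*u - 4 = (u - 1)*(u + 4)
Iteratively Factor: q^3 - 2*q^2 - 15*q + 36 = (q - 3)*(q^2 + q - 12) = (q - 3)*(q + 4)*(q - 3)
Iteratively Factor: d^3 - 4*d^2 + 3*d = (d - 3)*(d^2 - d) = d*(d - 3)*(d - 1)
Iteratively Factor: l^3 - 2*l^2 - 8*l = (l + 2)*(l^2 - 4*l) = l*(l + 2)*(l - 4)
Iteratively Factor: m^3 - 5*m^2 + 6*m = (m - 2)*(m^2 - 3*m) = (m - 3)*(m - 2)*(m)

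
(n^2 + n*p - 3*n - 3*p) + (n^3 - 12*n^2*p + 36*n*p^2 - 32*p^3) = n^3 - 12*n^2*p + n^2 + 36*n*p^2 + n*p - 3*n - 32*p^3 - 3*p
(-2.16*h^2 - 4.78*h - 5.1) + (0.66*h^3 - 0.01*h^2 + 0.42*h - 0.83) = 0.66*h^3 - 2.17*h^2 - 4.36*h - 5.93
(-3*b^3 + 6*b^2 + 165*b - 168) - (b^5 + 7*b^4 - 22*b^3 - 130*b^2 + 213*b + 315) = -b^5 - 7*b^4 + 19*b^3 + 136*b^2 - 48*b - 483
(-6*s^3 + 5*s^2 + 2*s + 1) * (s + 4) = -6*s^4 - 19*s^3 + 22*s^2 + 9*s + 4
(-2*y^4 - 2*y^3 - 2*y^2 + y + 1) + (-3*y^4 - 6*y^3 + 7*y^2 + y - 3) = -5*y^4 - 8*y^3 + 5*y^2 + 2*y - 2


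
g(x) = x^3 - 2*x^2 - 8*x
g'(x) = 3*x^2 - 4*x - 8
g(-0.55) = 3.63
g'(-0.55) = -4.89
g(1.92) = -15.65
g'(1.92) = -4.62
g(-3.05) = -22.58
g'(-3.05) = 32.11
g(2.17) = -16.56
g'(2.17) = -2.55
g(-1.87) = 1.43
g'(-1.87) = 9.97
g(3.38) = -11.27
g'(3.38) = 12.75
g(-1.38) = 4.60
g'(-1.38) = 3.23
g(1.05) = -9.45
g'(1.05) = -8.89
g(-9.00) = -819.00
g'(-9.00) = 271.00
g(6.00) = 96.00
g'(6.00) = 76.00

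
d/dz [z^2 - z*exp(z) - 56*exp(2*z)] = -z*exp(z) + 2*z - 112*exp(2*z) - exp(z)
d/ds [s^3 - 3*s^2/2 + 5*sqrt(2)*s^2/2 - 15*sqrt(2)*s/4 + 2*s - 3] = 3*s^2 - 3*s + 5*sqrt(2)*s - 15*sqrt(2)/4 + 2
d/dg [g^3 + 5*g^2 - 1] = g*(3*g + 10)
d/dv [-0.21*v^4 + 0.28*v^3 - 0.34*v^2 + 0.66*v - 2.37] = -0.84*v^3 + 0.84*v^2 - 0.68*v + 0.66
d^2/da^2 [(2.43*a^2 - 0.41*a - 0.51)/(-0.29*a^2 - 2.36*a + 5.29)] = (3.395146*a^3 - 22.109832*a^2 + 5.86814999999999*a - 118.519744)/(0.024389*a^6 + 0.595428*a^5 + 3.510885*a^4 - 8.5786*a^3 - 64.043385*a^2 + 198.127428*a - 148.035889)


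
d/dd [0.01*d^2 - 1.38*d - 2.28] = 0.02*d - 1.38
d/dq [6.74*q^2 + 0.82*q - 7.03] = 13.48*q + 0.82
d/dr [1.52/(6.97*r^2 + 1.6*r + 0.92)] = (-21.1888*r - 2.432)/(6.97*r^2 + 1.6*r + 0.92)^2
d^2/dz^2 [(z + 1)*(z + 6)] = 2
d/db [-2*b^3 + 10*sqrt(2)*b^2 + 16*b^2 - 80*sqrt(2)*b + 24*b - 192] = -6*b^2 + 20*sqrt(2)*b + 32*b - 80*sqrt(2) + 24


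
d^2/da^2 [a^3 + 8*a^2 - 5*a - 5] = 6*a + 16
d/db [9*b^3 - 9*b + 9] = 27*b^2 - 9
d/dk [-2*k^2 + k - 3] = 1 - 4*k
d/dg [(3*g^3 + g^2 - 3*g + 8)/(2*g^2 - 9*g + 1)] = 3*(2*g^4 - 18*g^3 + 2*g^2 - 10*g + 23)/(4*g^4 - 36*g^3 + 85*g^2 - 18*g + 1)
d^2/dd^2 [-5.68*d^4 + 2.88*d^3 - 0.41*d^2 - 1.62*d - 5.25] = -68.16*d^2 + 17.28*d - 0.82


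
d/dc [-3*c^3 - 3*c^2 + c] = -9*c^2 - 6*c + 1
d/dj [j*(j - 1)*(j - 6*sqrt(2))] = 3*j^2 - 12*sqrt(2)*j - 2*j + 6*sqrt(2)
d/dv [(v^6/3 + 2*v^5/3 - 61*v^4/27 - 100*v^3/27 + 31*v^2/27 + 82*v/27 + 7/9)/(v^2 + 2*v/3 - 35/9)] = 4*(81*v^7 + 189*v^6 - 639*v^5 - 1287*v^4 + 1835*v^3 + 2487*v^2 - 637*v - 749)/(3*(81*v^4 + 108*v^3 - 594*v^2 - 420*v + 1225))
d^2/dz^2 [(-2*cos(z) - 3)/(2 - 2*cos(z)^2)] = (-22*cos(z) + 24*cos(2*z) + 21*cos(3*z) + 12*cos(4*z) + cos(5*z) - 36)/(16*sin(z)^6)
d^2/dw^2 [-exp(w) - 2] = -exp(w)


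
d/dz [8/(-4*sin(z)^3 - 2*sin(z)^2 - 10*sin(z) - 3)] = 16*(6*sin(z)^2 + 2*sin(z) + 5)*cos(z)/(-13*sin(z) + sin(3*z) + cos(2*z) - 4)^2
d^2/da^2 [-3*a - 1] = 0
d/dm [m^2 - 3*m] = 2*m - 3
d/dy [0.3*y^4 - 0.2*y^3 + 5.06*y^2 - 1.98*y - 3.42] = 1.2*y^3 - 0.6*y^2 + 10.12*y - 1.98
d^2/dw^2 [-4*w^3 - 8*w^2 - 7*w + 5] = -24*w - 16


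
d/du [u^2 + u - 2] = 2*u + 1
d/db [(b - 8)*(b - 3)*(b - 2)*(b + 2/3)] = 4*b^3 - 37*b^2 + 224*b/3 - 52/3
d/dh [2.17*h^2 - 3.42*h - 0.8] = 4.34*h - 3.42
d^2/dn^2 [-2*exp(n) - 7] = -2*exp(n)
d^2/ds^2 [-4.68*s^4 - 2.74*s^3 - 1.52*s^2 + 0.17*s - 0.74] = -56.16*s^2 - 16.44*s - 3.04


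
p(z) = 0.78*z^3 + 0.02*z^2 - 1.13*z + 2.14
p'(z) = 2.34*z^2 + 0.04*z - 1.13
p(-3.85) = -37.73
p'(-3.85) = 33.40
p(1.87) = 5.20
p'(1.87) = 7.13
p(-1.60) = 0.80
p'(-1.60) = 4.80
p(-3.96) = -41.51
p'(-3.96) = 35.41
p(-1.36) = 1.75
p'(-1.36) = 3.14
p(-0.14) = 2.30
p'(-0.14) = -1.09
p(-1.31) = 1.90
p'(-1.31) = 2.83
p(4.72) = 79.27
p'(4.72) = 51.19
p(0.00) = 2.14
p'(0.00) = -1.13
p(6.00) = 164.56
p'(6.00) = 83.35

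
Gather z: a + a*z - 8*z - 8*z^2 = a - 8*z^2 + z*(a - 8)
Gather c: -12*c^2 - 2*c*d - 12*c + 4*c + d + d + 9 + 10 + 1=-12*c^2 + c*(-2*d - 8) + 2*d + 20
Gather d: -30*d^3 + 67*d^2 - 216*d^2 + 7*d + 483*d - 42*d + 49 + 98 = -30*d^3 - 149*d^2 + 448*d + 147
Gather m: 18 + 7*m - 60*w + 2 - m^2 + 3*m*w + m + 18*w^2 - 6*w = -m^2 + m*(3*w + 8) + 18*w^2 - 66*w + 20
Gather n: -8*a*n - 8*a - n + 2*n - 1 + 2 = -8*a + n*(1 - 8*a) + 1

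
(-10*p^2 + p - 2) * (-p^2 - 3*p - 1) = 10*p^4 + 29*p^3 + 9*p^2 + 5*p + 2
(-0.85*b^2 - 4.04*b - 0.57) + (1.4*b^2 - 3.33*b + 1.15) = 0.55*b^2 - 7.37*b + 0.58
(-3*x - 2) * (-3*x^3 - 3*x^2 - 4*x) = 9*x^4 + 15*x^3 + 18*x^2 + 8*x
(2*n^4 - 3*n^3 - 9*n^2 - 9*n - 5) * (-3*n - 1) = -6*n^5 + 7*n^4 + 30*n^3 + 36*n^2 + 24*n + 5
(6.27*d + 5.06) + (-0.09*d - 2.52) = 6.18*d + 2.54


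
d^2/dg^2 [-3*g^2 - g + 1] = -6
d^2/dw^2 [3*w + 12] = 0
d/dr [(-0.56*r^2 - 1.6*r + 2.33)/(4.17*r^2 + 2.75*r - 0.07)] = (5.132*r^2 - 19.3538*r - 6.2955)/(17.3889*r^4 + 22.935*r^3 + 6.9787*r^2 - 0.385*r + 0.0049)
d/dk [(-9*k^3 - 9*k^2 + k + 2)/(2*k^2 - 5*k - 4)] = (-18*k^4 + 90*k^3 + 151*k^2 + 64*k + 6)/(4*k^4 - 20*k^3 + 9*k^2 + 40*k + 16)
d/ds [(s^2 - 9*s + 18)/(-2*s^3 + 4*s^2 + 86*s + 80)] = (s^4 - 18*s^3 + 115*s^2 + 8*s - 1134)/(2*(s^6 - 4*s^5 - 82*s^4 + 92*s^3 + 2009*s^2 + 3440*s + 1600))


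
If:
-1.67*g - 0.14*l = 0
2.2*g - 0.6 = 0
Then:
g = 0.27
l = -3.25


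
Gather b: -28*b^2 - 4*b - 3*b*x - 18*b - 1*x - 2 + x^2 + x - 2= -28*b^2 + b*(-3*x - 22) + x^2 - 4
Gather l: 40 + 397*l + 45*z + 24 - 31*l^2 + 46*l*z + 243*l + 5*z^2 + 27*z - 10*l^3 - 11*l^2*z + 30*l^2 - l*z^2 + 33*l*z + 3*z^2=-10*l^3 + l^2*(-11*z - 1) + l*(-z^2 + 79*z + 640) + 8*z^2 + 72*z + 64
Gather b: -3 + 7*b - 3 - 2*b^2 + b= -2*b^2 + 8*b - 6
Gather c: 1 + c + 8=c + 9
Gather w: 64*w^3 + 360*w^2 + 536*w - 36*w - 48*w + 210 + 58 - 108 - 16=64*w^3 + 360*w^2 + 452*w + 144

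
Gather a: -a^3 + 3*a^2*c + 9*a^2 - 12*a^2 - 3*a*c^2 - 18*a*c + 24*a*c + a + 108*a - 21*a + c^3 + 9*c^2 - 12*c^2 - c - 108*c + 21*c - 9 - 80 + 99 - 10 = -a^3 + a^2*(3*c - 3) + a*(-3*c^2 + 6*c + 88) + c^3 - 3*c^2 - 88*c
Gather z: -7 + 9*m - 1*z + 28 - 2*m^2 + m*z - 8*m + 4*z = -2*m^2 + m + z*(m + 3) + 21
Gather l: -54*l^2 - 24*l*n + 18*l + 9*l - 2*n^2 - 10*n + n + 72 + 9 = -54*l^2 + l*(27 - 24*n) - 2*n^2 - 9*n + 81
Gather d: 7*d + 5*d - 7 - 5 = 12*d - 12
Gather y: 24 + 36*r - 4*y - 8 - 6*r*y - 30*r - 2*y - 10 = 6*r + y*(-6*r - 6) + 6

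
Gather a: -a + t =-a + t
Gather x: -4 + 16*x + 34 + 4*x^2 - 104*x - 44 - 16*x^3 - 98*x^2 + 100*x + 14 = -16*x^3 - 94*x^2 + 12*x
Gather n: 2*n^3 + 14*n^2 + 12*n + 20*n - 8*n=2*n^3 + 14*n^2 + 24*n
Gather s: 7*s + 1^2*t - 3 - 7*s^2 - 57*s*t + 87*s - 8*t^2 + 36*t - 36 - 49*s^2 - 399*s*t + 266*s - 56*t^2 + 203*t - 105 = -56*s^2 + s*(360 - 456*t) - 64*t^2 + 240*t - 144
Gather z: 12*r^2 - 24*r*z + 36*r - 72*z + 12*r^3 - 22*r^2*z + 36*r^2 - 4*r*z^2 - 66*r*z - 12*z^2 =12*r^3 + 48*r^2 + 36*r + z^2*(-4*r - 12) + z*(-22*r^2 - 90*r - 72)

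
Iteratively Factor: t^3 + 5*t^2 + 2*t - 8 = (t - 1)*(t^2 + 6*t + 8) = (t - 1)*(t + 2)*(t + 4)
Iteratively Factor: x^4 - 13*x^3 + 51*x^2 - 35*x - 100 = (x - 4)*(x^3 - 9*x^2 + 15*x + 25) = (x - 5)*(x - 4)*(x^2 - 4*x - 5) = (x - 5)^2*(x - 4)*(x + 1)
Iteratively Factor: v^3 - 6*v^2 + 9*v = (v - 3)*(v^2 - 3*v) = v*(v - 3)*(v - 3)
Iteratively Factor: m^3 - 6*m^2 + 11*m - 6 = (m - 2)*(m^2 - 4*m + 3) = (m - 3)*(m - 2)*(m - 1)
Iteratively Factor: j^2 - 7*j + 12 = (j - 3)*(j - 4)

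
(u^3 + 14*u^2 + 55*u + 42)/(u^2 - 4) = (u^3 + 14*u^2 + 55*u + 42)/(u^2 - 4)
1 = 1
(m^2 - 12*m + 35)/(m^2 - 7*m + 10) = (m - 7)/(m - 2)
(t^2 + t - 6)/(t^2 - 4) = (t + 3)/(t + 2)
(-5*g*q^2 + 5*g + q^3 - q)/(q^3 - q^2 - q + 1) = (-5*g + q)/(q - 1)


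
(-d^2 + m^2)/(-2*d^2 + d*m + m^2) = (d + m)/(2*d + m)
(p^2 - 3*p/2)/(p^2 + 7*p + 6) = p*(2*p - 3)/(2*(p^2 + 7*p + 6))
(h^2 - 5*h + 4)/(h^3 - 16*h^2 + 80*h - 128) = (h - 1)/(h^2 - 12*h + 32)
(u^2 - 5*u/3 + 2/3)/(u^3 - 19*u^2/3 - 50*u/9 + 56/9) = 3*(u - 1)/(3*u^2 - 17*u - 28)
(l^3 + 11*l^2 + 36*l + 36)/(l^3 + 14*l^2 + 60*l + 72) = (l + 3)/(l + 6)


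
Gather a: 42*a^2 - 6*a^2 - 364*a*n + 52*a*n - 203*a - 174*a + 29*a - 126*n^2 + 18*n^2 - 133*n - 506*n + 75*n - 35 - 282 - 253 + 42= 36*a^2 + a*(-312*n - 348) - 108*n^2 - 564*n - 528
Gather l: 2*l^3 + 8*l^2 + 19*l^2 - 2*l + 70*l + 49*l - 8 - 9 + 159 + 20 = 2*l^3 + 27*l^2 + 117*l + 162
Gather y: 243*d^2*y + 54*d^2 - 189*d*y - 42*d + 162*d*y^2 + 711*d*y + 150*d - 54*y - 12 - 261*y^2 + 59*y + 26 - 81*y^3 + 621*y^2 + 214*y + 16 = 54*d^2 + 108*d - 81*y^3 + y^2*(162*d + 360) + y*(243*d^2 + 522*d + 219) + 30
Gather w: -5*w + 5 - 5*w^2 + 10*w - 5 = -5*w^2 + 5*w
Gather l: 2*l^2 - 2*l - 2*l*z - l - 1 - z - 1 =2*l^2 + l*(-2*z - 3) - z - 2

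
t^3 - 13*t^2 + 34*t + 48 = (t - 8)*(t - 6)*(t + 1)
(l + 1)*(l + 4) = l^2 + 5*l + 4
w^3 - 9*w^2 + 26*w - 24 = (w - 4)*(w - 3)*(w - 2)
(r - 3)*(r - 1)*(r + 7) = r^3 + 3*r^2 - 25*r + 21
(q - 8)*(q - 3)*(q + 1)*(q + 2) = q^4 - 8*q^3 - 7*q^2 + 50*q + 48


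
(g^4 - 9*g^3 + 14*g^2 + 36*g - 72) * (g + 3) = g^5 - 6*g^4 - 13*g^3 + 78*g^2 + 36*g - 216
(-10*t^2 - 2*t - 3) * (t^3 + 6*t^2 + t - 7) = -10*t^5 - 62*t^4 - 25*t^3 + 50*t^2 + 11*t + 21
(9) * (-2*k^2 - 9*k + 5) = -18*k^2 - 81*k + 45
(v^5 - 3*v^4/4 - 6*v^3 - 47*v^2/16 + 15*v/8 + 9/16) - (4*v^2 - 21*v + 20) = v^5 - 3*v^4/4 - 6*v^3 - 111*v^2/16 + 183*v/8 - 311/16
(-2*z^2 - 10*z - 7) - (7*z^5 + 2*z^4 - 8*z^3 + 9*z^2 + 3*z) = -7*z^5 - 2*z^4 + 8*z^3 - 11*z^2 - 13*z - 7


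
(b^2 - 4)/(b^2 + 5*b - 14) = (b + 2)/(b + 7)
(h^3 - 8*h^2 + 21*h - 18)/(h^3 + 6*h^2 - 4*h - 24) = (h^2 - 6*h + 9)/(h^2 + 8*h + 12)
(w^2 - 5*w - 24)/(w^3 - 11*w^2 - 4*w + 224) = (w + 3)/(w^2 - 3*w - 28)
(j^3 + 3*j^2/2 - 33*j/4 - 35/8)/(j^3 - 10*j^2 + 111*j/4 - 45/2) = (4*j^2 + 16*j + 7)/(2*(2*j^2 - 15*j + 18))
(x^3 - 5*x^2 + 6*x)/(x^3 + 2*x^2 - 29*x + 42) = x/(x + 7)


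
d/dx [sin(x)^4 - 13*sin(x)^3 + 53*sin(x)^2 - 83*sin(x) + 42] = (4*sin(x)^3 - 39*sin(x)^2 + 106*sin(x) - 83)*cos(x)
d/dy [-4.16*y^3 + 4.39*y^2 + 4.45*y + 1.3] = -12.48*y^2 + 8.78*y + 4.45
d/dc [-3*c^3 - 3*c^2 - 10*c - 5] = -9*c^2 - 6*c - 10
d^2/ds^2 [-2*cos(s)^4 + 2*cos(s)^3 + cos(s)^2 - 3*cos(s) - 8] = 3*cos(s)/2 + 8*cos(2*s)^2 + 2*cos(2*s) - 9*cos(3*s)/2 - 4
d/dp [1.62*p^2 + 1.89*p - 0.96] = 3.24*p + 1.89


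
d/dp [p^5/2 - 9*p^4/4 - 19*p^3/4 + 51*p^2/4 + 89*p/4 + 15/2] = 5*p^4/2 - 9*p^3 - 57*p^2/4 + 51*p/2 + 89/4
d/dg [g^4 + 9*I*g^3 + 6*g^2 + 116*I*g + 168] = 4*g^3 + 27*I*g^2 + 12*g + 116*I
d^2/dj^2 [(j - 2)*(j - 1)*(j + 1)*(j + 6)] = 12*j^2 + 24*j - 26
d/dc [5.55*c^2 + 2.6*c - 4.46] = 11.1*c + 2.6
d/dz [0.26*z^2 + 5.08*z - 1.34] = 0.52*z + 5.08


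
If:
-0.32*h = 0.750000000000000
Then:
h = -2.34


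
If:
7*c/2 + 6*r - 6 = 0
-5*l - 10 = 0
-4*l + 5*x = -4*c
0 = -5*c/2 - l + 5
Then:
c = 14/5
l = -2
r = -19/30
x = -96/25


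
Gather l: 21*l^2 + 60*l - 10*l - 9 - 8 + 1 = 21*l^2 + 50*l - 16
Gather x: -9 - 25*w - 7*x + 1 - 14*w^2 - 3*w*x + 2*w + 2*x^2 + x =-14*w^2 - 23*w + 2*x^2 + x*(-3*w - 6) - 8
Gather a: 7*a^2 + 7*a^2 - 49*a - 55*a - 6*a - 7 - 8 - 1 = 14*a^2 - 110*a - 16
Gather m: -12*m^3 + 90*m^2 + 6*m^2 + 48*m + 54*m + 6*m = -12*m^3 + 96*m^2 + 108*m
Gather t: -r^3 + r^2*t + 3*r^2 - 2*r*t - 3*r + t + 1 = -r^3 + 3*r^2 - 3*r + t*(r^2 - 2*r + 1) + 1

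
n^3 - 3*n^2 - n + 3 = (n - 3)*(n - 1)*(n + 1)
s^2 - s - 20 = (s - 5)*(s + 4)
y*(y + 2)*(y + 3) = y^3 + 5*y^2 + 6*y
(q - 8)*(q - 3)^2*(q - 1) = q^4 - 15*q^3 + 71*q^2 - 129*q + 72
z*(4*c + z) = 4*c*z + z^2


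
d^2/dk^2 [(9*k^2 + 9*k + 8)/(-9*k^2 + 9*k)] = 4*(-9*k^3 - 12*k^2 + 12*k - 4)/(9*k^3*(k^3 - 3*k^2 + 3*k - 1))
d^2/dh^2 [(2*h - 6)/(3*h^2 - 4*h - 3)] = 4*((13 - 9*h)*(-3*h^2 + 4*h + 3) - 4*(h - 3)*(3*h - 2)^2)/(-3*h^2 + 4*h + 3)^3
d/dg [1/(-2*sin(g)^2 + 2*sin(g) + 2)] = (2*sin(g) - 1)*cos(g)/(2*(sin(g) + cos(g)^2)^2)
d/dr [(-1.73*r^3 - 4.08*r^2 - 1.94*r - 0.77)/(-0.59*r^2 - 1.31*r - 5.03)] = (1.0207*r^4 + 4.5326*r^3 + 30.3059*r^2 + 40.1362*r + 8.7495)/(0.3481*r^4 + 1.5458*r^3 + 7.6515*r^2 + 13.1786*r + 25.3009)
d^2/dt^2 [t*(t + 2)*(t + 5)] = 6*t + 14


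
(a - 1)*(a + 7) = a^2 + 6*a - 7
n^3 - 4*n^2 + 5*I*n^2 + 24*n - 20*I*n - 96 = (n - 4)*(n - 3*I)*(n + 8*I)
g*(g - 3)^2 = g^3 - 6*g^2 + 9*g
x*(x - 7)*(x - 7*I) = x^3 - 7*x^2 - 7*I*x^2 + 49*I*x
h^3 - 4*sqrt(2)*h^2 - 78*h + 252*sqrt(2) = (h - 7*sqrt(2))*(h - 3*sqrt(2))*(h + 6*sqrt(2))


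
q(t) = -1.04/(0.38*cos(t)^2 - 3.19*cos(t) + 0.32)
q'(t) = -1.04*(0.76*sin(t)*cos(t) - 3.19*sin(t))/(0.38*cos(t)^2 - 3.19*cos(t) + 0.32)^2 = (3.3176 - 0.7904*cos(t))*sin(t)/(0.38*cos(t)^2 - 3.19*cos(t) + 0.32)^2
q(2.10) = -0.51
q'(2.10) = 0.78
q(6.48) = 0.43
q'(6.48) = 0.08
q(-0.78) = 0.59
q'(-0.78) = -0.63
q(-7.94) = -1.74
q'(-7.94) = -9.47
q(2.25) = -0.42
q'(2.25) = 0.48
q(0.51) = 0.48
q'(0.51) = 0.27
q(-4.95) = 2.54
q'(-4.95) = 18.12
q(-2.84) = -0.28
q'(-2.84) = -0.09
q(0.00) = 0.42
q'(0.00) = 0.00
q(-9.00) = -0.29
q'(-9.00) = -0.13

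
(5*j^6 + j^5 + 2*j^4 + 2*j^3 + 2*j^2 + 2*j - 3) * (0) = 0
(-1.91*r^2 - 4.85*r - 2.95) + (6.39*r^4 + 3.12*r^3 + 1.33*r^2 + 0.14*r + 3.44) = 6.39*r^4 + 3.12*r^3 - 0.58*r^2 - 4.71*r + 0.49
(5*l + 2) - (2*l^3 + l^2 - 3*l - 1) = -2*l^3 - l^2 + 8*l + 3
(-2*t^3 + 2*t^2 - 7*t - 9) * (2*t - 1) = -4*t^4 + 6*t^3 - 16*t^2 - 11*t + 9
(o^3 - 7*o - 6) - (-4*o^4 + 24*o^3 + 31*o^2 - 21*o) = 4*o^4 - 23*o^3 - 31*o^2 + 14*o - 6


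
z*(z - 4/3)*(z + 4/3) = z^3 - 16*z/9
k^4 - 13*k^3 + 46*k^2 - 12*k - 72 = (k - 6)^2*(k - 2)*(k + 1)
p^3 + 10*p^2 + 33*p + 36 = (p + 3)^2*(p + 4)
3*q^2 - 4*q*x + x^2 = (-3*q + x)*(-q + x)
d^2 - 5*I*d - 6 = (d - 3*I)*(d - 2*I)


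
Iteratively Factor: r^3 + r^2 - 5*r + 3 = (r + 3)*(r^2 - 2*r + 1) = (r - 1)*(r + 3)*(r - 1)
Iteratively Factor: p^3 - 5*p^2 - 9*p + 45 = (p - 3)*(p^2 - 2*p - 15) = (p - 3)*(p + 3)*(p - 5)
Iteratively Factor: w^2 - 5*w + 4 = (w - 1)*(w - 4)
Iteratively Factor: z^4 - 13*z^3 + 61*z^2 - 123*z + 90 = (z - 2)*(z^3 - 11*z^2 + 39*z - 45) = (z - 5)*(z - 2)*(z^2 - 6*z + 9) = (z - 5)*(z - 3)*(z - 2)*(z - 3)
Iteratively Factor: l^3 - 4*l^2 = (l - 4)*(l^2) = l*(l - 4)*(l)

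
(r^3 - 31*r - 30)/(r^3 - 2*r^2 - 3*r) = (r^2 - r - 30)/(r*(r - 3))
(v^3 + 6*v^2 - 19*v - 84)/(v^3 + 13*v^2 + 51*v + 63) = (v - 4)/(v + 3)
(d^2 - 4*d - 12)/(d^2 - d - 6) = (d - 6)/(d - 3)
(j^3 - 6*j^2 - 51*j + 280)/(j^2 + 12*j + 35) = (j^2 - 13*j + 40)/(j + 5)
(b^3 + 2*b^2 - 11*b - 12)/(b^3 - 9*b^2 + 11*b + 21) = (b + 4)/(b - 7)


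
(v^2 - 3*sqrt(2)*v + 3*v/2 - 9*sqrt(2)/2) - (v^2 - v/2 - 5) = -3*sqrt(2)*v + 2*v - 9*sqrt(2)/2 + 5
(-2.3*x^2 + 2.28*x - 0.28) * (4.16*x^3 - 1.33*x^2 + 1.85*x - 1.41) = -9.568*x^5 + 12.5438*x^4 - 8.4522*x^3 + 7.8334*x^2 - 3.7328*x + 0.3948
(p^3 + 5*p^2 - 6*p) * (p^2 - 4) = p^5 + 5*p^4 - 10*p^3 - 20*p^2 + 24*p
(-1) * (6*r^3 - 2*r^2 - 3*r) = -6*r^3 + 2*r^2 + 3*r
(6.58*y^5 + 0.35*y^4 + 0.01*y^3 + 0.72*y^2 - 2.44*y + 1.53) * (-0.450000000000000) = -2.961*y^5 - 0.1575*y^4 - 0.0045*y^3 - 0.324*y^2 + 1.098*y - 0.6885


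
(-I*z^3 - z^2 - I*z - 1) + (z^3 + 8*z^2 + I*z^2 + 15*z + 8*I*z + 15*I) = z^3 - I*z^3 + 7*z^2 + I*z^2 + 15*z + 7*I*z - 1 + 15*I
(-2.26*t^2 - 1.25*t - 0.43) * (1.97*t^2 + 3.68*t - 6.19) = -4.4522*t^4 - 10.7793*t^3 + 8.5423*t^2 + 6.1551*t + 2.6617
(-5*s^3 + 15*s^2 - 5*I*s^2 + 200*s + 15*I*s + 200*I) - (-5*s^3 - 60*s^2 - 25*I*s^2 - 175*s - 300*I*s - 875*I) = 75*s^2 + 20*I*s^2 + 375*s + 315*I*s + 1075*I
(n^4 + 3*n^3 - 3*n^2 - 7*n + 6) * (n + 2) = n^5 + 5*n^4 + 3*n^3 - 13*n^2 - 8*n + 12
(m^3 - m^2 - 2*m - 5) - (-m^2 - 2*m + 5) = m^3 - 10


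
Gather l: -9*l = -9*l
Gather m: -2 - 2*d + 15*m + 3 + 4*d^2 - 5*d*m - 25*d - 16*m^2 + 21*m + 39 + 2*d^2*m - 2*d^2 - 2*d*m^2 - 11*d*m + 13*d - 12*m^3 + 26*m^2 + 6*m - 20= 2*d^2 - 14*d - 12*m^3 + m^2*(10 - 2*d) + m*(2*d^2 - 16*d + 42) + 20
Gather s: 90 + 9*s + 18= 9*s + 108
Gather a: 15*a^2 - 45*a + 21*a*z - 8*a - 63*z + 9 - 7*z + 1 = 15*a^2 + a*(21*z - 53) - 70*z + 10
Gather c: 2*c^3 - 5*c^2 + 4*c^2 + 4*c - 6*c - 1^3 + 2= 2*c^3 - c^2 - 2*c + 1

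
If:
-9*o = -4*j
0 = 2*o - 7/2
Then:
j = 63/16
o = 7/4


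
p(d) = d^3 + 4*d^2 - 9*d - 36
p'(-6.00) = 51.00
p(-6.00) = -54.00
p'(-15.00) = 546.00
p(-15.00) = -2376.00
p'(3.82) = 65.34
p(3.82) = 43.73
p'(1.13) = 3.87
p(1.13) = -39.62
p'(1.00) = 2.00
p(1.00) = -40.00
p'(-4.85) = 22.77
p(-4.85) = -12.34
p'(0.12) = -8.00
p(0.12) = -37.02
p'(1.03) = 2.42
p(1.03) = -39.93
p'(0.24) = -6.91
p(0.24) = -37.92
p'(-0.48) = -12.15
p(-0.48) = -30.87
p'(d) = 3*d^2 + 8*d - 9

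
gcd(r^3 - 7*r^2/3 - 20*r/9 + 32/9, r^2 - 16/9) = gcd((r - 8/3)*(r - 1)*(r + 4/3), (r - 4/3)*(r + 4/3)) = r + 4/3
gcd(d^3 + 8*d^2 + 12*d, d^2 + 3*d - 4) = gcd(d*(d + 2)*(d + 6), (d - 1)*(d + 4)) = 1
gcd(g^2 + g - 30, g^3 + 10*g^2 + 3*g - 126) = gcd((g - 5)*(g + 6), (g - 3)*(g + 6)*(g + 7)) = g + 6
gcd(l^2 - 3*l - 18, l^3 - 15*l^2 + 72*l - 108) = l - 6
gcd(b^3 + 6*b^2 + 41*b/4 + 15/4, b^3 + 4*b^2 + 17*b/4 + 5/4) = b^2 + 3*b + 5/4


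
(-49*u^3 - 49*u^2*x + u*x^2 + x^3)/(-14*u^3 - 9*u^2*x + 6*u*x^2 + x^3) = (-7*u + x)/(-2*u + x)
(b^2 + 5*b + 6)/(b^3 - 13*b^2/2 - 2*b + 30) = 2*(b + 3)/(2*b^2 - 17*b + 30)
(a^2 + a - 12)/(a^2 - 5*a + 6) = (a + 4)/(a - 2)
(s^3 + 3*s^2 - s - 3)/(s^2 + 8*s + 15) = (s^2 - 1)/(s + 5)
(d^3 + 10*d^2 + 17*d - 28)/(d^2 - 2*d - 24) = (d^2 + 6*d - 7)/(d - 6)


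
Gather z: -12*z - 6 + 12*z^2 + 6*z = 12*z^2 - 6*z - 6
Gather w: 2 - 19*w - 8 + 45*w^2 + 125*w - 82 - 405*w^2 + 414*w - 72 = -360*w^2 + 520*w - 160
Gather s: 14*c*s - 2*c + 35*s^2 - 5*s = -2*c + 35*s^2 + s*(14*c - 5)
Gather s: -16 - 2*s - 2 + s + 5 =-s - 13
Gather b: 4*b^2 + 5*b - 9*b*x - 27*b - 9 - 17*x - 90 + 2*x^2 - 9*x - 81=4*b^2 + b*(-9*x - 22) + 2*x^2 - 26*x - 180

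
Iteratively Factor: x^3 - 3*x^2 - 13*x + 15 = (x - 5)*(x^2 + 2*x - 3) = (x - 5)*(x - 1)*(x + 3)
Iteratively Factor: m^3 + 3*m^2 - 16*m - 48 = (m - 4)*(m^2 + 7*m + 12) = (m - 4)*(m + 3)*(m + 4)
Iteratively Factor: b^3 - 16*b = (b)*(b^2 - 16) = b*(b - 4)*(b + 4)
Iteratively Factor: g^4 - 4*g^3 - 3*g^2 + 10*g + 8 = (g - 2)*(g^3 - 2*g^2 - 7*g - 4) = (g - 2)*(g + 1)*(g^2 - 3*g - 4) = (g - 2)*(g + 1)^2*(g - 4)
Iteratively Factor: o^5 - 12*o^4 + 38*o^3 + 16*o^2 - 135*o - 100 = (o - 4)*(o^4 - 8*o^3 + 6*o^2 + 40*o + 25) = (o - 4)*(o + 1)*(o^3 - 9*o^2 + 15*o + 25) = (o - 4)*(o + 1)^2*(o^2 - 10*o + 25) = (o - 5)*(o - 4)*(o + 1)^2*(o - 5)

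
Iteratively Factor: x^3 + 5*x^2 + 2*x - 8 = (x + 2)*(x^2 + 3*x - 4) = (x + 2)*(x + 4)*(x - 1)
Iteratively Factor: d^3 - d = (d)*(d^2 - 1) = d*(d + 1)*(d - 1)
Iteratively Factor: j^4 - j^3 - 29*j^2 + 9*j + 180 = (j + 4)*(j^3 - 5*j^2 - 9*j + 45) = (j + 3)*(j + 4)*(j^2 - 8*j + 15) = (j - 5)*(j + 3)*(j + 4)*(j - 3)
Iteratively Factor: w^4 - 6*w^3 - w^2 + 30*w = (w - 5)*(w^3 - w^2 - 6*w) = w*(w - 5)*(w^2 - w - 6) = w*(w - 5)*(w + 2)*(w - 3)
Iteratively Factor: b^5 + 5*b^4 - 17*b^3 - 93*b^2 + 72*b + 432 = (b - 3)*(b^4 + 8*b^3 + 7*b^2 - 72*b - 144) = (b - 3)*(b + 4)*(b^3 + 4*b^2 - 9*b - 36) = (b - 3)*(b + 3)*(b + 4)*(b^2 + b - 12) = (b - 3)*(b + 3)*(b + 4)^2*(b - 3)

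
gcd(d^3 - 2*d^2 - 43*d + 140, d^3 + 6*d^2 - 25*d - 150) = d - 5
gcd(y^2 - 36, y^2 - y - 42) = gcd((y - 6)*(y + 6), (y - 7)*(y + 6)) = y + 6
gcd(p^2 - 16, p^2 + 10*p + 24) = p + 4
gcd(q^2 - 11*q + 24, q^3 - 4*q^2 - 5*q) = 1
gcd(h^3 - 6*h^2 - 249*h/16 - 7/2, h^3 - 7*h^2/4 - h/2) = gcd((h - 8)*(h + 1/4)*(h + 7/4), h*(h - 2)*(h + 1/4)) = h + 1/4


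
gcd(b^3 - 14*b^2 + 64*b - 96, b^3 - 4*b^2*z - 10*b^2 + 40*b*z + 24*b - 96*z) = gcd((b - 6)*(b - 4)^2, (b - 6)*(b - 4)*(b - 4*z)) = b^2 - 10*b + 24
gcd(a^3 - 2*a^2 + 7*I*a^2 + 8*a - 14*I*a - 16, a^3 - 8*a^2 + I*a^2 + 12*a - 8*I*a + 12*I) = a - 2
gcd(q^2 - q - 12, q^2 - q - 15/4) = 1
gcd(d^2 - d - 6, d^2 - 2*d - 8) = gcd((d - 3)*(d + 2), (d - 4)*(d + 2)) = d + 2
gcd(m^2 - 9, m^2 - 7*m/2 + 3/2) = m - 3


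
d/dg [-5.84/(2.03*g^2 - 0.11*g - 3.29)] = (23.7104*g - 0.6424)/(-2.03*g^2 + 0.11*g + 3.29)^2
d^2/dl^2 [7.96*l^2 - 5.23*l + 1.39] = 15.9200000000000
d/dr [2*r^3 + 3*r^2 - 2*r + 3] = 6*r^2 + 6*r - 2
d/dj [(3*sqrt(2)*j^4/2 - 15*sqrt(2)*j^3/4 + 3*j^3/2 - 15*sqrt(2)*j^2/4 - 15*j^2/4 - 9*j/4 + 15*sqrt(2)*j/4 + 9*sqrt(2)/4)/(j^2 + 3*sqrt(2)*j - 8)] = 3*(4*sqrt(2)*j^5 - 5*sqrt(2)*j^4 + 38*j^4 - 52*sqrt(2)*j^3 - 60*j^3 - 75*j^2 + 100*sqrt(2)*j^2 + 80*j + 74*sqrt(2)*j - 40*sqrt(2) + 6)/(4*(j^4 + 6*sqrt(2)*j^3 + 2*j^2 - 48*sqrt(2)*j + 64))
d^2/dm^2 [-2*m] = 0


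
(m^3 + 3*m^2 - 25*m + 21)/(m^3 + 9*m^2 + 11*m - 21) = (m - 3)/(m + 3)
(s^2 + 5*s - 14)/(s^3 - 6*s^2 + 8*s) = (s + 7)/(s*(s - 4))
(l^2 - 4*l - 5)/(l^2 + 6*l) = (l^2 - 4*l - 5)/(l*(l + 6))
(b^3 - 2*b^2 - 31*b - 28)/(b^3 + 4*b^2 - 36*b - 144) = (b^2 - 6*b - 7)/(b^2 - 36)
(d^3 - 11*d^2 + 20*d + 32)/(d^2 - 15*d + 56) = (d^2 - 3*d - 4)/(d - 7)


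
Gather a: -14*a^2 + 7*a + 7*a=-14*a^2 + 14*a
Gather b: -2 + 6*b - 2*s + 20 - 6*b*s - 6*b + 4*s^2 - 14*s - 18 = -6*b*s + 4*s^2 - 16*s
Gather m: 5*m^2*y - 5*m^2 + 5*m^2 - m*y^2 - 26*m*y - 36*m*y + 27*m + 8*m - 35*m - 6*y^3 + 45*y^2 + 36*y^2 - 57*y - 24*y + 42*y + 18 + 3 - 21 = 5*m^2*y + m*(-y^2 - 62*y) - 6*y^3 + 81*y^2 - 39*y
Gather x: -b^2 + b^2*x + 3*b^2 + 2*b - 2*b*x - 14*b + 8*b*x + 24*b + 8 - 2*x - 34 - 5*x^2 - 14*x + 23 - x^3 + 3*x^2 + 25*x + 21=2*b^2 + 12*b - x^3 - 2*x^2 + x*(b^2 + 6*b + 9) + 18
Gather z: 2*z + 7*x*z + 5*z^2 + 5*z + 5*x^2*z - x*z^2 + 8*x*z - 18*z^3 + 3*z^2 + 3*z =-18*z^3 + z^2*(8 - x) + z*(5*x^2 + 15*x + 10)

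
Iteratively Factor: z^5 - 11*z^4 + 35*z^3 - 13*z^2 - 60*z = (z - 5)*(z^4 - 6*z^3 + 5*z^2 + 12*z) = (z - 5)*(z + 1)*(z^3 - 7*z^2 + 12*z) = (z - 5)*(z - 3)*(z + 1)*(z^2 - 4*z) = (z - 5)*(z - 4)*(z - 3)*(z + 1)*(z)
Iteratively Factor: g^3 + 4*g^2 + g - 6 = (g + 3)*(g^2 + g - 2) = (g + 2)*(g + 3)*(g - 1)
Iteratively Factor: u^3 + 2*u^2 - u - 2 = (u + 1)*(u^2 + u - 2) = (u - 1)*(u + 1)*(u + 2)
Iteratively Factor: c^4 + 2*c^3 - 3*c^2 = (c)*(c^3 + 2*c^2 - 3*c) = c^2*(c^2 + 2*c - 3) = c^2*(c + 3)*(c - 1)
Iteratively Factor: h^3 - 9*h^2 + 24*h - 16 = (h - 1)*(h^2 - 8*h + 16) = (h - 4)*(h - 1)*(h - 4)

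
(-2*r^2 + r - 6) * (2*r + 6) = -4*r^3 - 10*r^2 - 6*r - 36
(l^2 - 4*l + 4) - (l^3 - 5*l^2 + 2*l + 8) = -l^3 + 6*l^2 - 6*l - 4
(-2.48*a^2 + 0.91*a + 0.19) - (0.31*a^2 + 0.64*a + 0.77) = -2.79*a^2 + 0.27*a - 0.58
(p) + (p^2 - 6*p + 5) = p^2 - 5*p + 5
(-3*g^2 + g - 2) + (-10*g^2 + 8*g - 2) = -13*g^2 + 9*g - 4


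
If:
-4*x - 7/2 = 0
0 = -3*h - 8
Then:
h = -8/3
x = -7/8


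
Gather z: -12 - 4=-16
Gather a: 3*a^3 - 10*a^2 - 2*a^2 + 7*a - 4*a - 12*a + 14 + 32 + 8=3*a^3 - 12*a^2 - 9*a + 54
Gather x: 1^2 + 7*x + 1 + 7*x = 14*x + 2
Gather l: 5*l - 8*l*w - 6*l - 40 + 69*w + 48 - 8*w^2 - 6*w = l*(-8*w - 1) - 8*w^2 + 63*w + 8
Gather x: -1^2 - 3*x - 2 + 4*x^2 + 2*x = 4*x^2 - x - 3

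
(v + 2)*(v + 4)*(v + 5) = v^3 + 11*v^2 + 38*v + 40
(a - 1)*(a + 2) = a^2 + a - 2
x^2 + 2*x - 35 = (x - 5)*(x + 7)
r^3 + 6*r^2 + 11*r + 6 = (r + 1)*(r + 2)*(r + 3)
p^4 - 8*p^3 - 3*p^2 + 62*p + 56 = (p - 7)*(p - 4)*(p + 1)*(p + 2)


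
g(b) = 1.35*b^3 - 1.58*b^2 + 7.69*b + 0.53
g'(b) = 4.05*b^2 - 3.16*b + 7.69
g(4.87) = 156.43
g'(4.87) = 88.35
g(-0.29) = -1.87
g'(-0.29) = 8.95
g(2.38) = 28.08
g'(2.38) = 23.11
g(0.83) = 6.60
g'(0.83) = 7.86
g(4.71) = 142.76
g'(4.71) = 82.65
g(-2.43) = -46.86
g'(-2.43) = 39.28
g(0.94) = 7.48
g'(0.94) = 8.30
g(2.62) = 34.11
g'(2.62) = 27.21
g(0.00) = 0.53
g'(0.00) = 7.69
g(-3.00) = -73.21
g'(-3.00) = 53.62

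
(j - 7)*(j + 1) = j^2 - 6*j - 7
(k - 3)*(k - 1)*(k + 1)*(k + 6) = k^4 + 3*k^3 - 19*k^2 - 3*k + 18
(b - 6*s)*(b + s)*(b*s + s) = b^3*s - 5*b^2*s^2 + b^2*s - 6*b*s^3 - 5*b*s^2 - 6*s^3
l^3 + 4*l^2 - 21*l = l*(l - 3)*(l + 7)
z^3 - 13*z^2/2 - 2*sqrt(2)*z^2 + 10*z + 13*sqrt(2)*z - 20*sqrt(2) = (z - 4)*(z - 5/2)*(z - 2*sqrt(2))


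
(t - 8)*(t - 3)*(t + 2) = t^3 - 9*t^2 + 2*t + 48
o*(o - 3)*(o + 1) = o^3 - 2*o^2 - 3*o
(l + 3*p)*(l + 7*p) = l^2 + 10*l*p + 21*p^2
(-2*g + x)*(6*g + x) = -12*g^2 + 4*g*x + x^2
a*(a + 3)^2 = a^3 + 6*a^2 + 9*a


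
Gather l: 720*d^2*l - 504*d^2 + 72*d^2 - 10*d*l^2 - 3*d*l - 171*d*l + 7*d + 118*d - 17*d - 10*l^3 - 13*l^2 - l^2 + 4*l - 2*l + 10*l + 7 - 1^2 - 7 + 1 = -432*d^2 + 108*d - 10*l^3 + l^2*(-10*d - 14) + l*(720*d^2 - 174*d + 12)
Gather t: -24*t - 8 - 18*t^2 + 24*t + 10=2 - 18*t^2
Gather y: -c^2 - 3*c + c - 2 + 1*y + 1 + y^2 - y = -c^2 - 2*c + y^2 - 1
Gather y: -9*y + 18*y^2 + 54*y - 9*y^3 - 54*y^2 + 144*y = -9*y^3 - 36*y^2 + 189*y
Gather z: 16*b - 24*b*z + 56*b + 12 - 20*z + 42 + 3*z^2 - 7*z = 72*b + 3*z^2 + z*(-24*b - 27) + 54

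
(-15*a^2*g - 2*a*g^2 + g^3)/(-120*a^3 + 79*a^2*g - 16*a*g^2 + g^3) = g*(3*a + g)/(24*a^2 - 11*a*g + g^2)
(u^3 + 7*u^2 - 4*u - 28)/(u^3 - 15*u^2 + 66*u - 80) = (u^2 + 9*u + 14)/(u^2 - 13*u + 40)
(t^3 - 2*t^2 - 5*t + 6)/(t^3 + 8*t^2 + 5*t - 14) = (t - 3)/(t + 7)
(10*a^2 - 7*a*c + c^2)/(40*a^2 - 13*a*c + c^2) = (2*a - c)/(8*a - c)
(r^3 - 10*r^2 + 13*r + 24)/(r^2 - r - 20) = (-r^3 + 10*r^2 - 13*r - 24)/(-r^2 + r + 20)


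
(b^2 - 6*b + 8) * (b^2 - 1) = b^4 - 6*b^3 + 7*b^2 + 6*b - 8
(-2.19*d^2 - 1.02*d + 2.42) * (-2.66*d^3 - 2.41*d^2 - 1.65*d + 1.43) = 5.8254*d^5 + 7.9911*d^4 - 0.3655*d^3 - 7.2809*d^2 - 5.4516*d + 3.4606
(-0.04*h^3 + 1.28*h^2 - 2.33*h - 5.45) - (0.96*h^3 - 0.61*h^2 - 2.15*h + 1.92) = -1.0*h^3 + 1.89*h^2 - 0.18*h - 7.37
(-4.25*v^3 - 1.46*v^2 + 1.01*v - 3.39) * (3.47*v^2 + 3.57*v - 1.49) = -14.7475*v^5 - 20.2387*v^4 + 4.625*v^3 - 5.9822*v^2 - 13.6072*v + 5.0511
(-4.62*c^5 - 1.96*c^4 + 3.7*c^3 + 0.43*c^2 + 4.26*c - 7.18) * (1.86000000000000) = -8.5932*c^5 - 3.6456*c^4 + 6.882*c^3 + 0.7998*c^2 + 7.9236*c - 13.3548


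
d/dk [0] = 0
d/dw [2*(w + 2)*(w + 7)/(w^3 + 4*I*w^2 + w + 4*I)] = 2*(-(w + 2)*(w + 7)*(3*w^2 + 8*I*w + 1) + (2*w + 9)*(w^3 + 4*I*w^2 + w + 4*I))/(w^3 + 4*I*w^2 + w + 4*I)^2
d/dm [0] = 0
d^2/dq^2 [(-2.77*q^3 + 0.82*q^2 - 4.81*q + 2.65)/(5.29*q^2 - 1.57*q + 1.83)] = (1.13686837721616e-13*q^5 - 215.610818*q^3 + 445.069068*q^2 + 91.6720139999999*q - 60.390766)/(148.035889*q^6 - 131.805111*q^5 + 192.750672*q^4 - 95.062087*q^3 + 66.679344*q^2 - 15.773319*q + 6.128487)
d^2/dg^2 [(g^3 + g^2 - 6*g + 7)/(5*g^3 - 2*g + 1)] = 2*(25*g^6 - 420*g^5 + 1050*g^4 - 91*g^3 - 36*g^2 - 102*g + 17)/(125*g^9 - 150*g^7 + 75*g^6 + 60*g^5 - 60*g^4 + 7*g^3 + 12*g^2 - 6*g + 1)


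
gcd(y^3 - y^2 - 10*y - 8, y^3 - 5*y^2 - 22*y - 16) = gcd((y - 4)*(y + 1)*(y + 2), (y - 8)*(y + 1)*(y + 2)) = y^2 + 3*y + 2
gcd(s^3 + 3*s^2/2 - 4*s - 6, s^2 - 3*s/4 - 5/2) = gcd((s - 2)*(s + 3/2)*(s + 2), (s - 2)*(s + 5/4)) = s - 2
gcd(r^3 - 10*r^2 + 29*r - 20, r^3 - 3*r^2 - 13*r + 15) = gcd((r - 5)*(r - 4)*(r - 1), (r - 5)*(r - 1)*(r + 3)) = r^2 - 6*r + 5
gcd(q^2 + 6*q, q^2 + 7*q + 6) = q + 6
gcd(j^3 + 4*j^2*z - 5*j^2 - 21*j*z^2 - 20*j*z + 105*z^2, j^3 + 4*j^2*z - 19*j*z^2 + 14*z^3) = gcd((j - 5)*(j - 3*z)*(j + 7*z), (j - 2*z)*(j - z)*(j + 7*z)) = j + 7*z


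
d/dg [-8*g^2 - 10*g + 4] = -16*g - 10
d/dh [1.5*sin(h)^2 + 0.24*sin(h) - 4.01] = (3.0*sin(h) + 0.24)*cos(h)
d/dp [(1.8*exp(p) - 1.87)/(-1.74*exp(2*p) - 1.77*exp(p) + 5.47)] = (3.132*exp(2*p) - 6.5076*exp(p) + 6.5361)*exp(p)/(3.0276*exp(4*p) + 6.1596*exp(3*p) - 15.9027*exp(2*p) - 19.3638*exp(p) + 29.9209)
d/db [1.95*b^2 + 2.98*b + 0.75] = 3.9*b + 2.98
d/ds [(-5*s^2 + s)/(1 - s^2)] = (s^2 - 10*s + 1)/(s^4 - 2*s^2 + 1)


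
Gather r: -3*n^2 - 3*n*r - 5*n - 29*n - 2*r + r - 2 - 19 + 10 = -3*n^2 - 34*n + r*(-3*n - 1) - 11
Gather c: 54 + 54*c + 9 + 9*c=63*c + 63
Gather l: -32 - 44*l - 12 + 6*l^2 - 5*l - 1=6*l^2 - 49*l - 45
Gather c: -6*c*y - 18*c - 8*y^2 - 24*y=c*(-6*y - 18) - 8*y^2 - 24*y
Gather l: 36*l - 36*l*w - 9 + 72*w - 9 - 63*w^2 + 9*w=l*(36 - 36*w) - 63*w^2 + 81*w - 18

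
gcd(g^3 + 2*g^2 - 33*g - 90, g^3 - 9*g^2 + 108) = g^2 - 3*g - 18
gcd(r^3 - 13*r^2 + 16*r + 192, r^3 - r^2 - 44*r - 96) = r^2 - 5*r - 24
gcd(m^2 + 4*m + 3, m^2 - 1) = m + 1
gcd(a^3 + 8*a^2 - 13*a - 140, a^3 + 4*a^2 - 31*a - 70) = a + 7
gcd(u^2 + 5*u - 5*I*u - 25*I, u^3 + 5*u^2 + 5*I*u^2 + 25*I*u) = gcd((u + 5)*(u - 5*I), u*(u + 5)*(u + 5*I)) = u + 5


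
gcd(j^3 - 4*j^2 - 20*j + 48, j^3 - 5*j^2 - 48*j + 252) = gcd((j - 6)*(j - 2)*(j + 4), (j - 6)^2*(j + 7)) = j - 6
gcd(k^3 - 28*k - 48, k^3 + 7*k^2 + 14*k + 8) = k^2 + 6*k + 8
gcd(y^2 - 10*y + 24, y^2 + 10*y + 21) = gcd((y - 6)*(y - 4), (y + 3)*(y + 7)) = 1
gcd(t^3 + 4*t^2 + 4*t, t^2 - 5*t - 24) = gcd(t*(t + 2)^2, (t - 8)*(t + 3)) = 1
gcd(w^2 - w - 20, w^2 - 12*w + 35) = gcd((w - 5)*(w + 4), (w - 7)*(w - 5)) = w - 5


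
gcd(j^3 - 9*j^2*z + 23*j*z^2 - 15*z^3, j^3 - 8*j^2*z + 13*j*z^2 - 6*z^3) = -j + z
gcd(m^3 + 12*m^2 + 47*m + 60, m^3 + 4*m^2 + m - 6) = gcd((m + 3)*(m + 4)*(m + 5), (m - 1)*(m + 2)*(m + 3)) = m + 3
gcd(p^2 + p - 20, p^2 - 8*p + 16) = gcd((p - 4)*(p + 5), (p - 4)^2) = p - 4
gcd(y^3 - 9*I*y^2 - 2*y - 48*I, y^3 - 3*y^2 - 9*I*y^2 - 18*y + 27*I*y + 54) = y - 3*I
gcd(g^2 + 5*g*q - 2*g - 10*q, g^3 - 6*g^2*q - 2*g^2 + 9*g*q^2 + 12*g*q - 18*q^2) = g - 2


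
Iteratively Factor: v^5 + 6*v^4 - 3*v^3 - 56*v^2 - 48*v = (v + 4)*(v^4 + 2*v^3 - 11*v^2 - 12*v) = (v + 1)*(v + 4)*(v^3 + v^2 - 12*v) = (v + 1)*(v + 4)^2*(v^2 - 3*v) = (v - 3)*(v + 1)*(v + 4)^2*(v)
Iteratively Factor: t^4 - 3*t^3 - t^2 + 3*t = (t - 3)*(t^3 - t) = (t - 3)*(t + 1)*(t^2 - t) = (t - 3)*(t - 1)*(t + 1)*(t)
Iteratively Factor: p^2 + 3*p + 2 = (p + 2)*(p + 1)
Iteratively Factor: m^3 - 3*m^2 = (m)*(m^2 - 3*m) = m*(m - 3)*(m)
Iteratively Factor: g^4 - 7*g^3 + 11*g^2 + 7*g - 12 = (g - 3)*(g^3 - 4*g^2 - g + 4) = (g - 3)*(g + 1)*(g^2 - 5*g + 4) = (g - 3)*(g - 1)*(g + 1)*(g - 4)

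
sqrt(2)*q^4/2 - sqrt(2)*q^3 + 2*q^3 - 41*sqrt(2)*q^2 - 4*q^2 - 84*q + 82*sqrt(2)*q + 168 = (q - 2)*(q - 6*sqrt(2))*(q + 7*sqrt(2))*(sqrt(2)*q/2 + 1)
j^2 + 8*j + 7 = (j + 1)*(j + 7)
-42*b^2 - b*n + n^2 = (-7*b + n)*(6*b + n)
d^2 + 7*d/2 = d*(d + 7/2)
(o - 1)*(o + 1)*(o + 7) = o^3 + 7*o^2 - o - 7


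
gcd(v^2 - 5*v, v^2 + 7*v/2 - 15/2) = 1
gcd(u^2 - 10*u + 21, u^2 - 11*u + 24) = u - 3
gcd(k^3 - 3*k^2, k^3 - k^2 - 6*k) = k^2 - 3*k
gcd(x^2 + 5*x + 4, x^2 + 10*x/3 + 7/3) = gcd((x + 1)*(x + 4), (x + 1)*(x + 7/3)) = x + 1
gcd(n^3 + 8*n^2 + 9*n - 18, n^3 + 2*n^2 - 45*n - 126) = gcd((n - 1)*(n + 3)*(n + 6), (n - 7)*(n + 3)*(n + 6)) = n^2 + 9*n + 18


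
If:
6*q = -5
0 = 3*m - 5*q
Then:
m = -25/18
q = -5/6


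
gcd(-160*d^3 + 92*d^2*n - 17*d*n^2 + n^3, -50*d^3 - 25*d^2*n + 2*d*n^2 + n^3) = 5*d - n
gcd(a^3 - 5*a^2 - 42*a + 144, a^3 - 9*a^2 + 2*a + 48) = a^2 - 11*a + 24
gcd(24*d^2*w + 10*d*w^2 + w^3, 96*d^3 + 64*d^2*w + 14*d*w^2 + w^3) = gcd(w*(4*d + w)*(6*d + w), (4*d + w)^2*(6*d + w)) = 24*d^2 + 10*d*w + w^2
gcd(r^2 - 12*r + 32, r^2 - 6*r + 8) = r - 4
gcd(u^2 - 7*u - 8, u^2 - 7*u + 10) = 1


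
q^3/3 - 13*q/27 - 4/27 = (q/3 + 1/3)*(q - 4/3)*(q + 1/3)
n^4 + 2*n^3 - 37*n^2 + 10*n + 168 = (n - 4)*(n - 3)*(n + 2)*(n + 7)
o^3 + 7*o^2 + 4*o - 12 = (o - 1)*(o + 2)*(o + 6)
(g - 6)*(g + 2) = g^2 - 4*g - 12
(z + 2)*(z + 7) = z^2 + 9*z + 14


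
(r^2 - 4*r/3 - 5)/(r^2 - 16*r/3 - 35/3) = (r - 3)/(r - 7)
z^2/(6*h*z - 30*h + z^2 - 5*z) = z^2/(6*h*z - 30*h + z^2 - 5*z)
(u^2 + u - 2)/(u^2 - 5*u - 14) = (u - 1)/(u - 7)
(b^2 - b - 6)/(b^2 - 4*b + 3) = (b + 2)/(b - 1)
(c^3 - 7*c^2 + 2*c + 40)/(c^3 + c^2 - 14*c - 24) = (c - 5)/(c + 3)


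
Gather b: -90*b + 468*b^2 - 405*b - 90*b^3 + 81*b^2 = -90*b^3 + 549*b^2 - 495*b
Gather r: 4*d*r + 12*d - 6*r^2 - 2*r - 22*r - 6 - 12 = 12*d - 6*r^2 + r*(4*d - 24) - 18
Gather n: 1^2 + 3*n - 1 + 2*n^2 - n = 2*n^2 + 2*n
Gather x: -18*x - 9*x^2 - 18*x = -9*x^2 - 36*x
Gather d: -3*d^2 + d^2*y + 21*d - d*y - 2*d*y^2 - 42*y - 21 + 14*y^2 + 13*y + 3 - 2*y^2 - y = d^2*(y - 3) + d*(-2*y^2 - y + 21) + 12*y^2 - 30*y - 18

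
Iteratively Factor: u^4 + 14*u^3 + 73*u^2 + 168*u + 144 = (u + 4)*(u^3 + 10*u^2 + 33*u + 36) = (u + 3)*(u + 4)*(u^2 + 7*u + 12) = (u + 3)^2*(u + 4)*(u + 4)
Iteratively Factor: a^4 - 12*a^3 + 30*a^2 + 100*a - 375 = (a - 5)*(a^3 - 7*a^2 - 5*a + 75) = (a - 5)^2*(a^2 - 2*a - 15) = (a - 5)^3*(a + 3)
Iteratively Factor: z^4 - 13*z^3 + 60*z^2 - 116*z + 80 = (z - 2)*(z^3 - 11*z^2 + 38*z - 40) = (z - 5)*(z - 2)*(z^2 - 6*z + 8) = (z - 5)*(z - 4)*(z - 2)*(z - 2)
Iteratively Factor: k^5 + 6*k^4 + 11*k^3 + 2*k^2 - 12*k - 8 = (k + 1)*(k^4 + 5*k^3 + 6*k^2 - 4*k - 8) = (k + 1)*(k + 2)*(k^3 + 3*k^2 - 4) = (k - 1)*(k + 1)*(k + 2)*(k^2 + 4*k + 4) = (k - 1)*(k + 1)*(k + 2)^2*(k + 2)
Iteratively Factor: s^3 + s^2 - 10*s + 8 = (s + 4)*(s^2 - 3*s + 2) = (s - 1)*(s + 4)*(s - 2)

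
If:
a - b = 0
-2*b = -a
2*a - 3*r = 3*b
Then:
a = 0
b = 0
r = 0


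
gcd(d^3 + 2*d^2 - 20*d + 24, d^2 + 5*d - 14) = d - 2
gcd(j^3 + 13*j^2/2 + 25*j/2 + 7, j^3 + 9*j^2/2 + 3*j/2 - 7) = j^2 + 11*j/2 + 7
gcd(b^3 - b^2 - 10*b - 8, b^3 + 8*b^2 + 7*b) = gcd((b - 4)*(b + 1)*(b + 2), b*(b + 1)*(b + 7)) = b + 1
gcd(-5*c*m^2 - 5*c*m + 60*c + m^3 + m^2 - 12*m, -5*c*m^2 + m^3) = 5*c - m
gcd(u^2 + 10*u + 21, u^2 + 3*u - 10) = 1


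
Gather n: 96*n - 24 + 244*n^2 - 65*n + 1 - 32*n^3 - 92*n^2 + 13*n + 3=-32*n^3 + 152*n^2 + 44*n - 20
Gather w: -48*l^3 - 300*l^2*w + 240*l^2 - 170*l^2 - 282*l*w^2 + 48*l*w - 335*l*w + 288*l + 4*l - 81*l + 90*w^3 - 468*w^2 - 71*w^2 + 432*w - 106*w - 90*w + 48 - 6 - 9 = -48*l^3 + 70*l^2 + 211*l + 90*w^3 + w^2*(-282*l - 539) + w*(-300*l^2 - 287*l + 236) + 33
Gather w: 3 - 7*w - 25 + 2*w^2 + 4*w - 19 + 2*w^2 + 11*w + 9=4*w^2 + 8*w - 32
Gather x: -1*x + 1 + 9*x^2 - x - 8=9*x^2 - 2*x - 7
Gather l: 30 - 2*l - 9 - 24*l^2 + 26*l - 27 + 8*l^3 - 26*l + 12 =8*l^3 - 24*l^2 - 2*l + 6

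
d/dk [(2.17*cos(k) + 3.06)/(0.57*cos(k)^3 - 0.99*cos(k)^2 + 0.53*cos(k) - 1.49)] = (2.4738*cos(k)^3 + 3.0843*cos(k)^2 - 6.0588*cos(k) + 4.8551)*sin(k)/(0.3249*cos(k)^6 - 1.1286*cos(k)^5 + 1.5843*cos(k)^4 - 2.748*cos(k)^3 + 3.2311*cos(k)^2 - 1.5794*cos(k) + 2.2201)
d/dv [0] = 0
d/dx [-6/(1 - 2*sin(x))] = -12*cos(x)/(2*sin(x) - 1)^2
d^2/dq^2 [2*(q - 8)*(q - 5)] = 4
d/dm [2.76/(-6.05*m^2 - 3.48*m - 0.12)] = (33.396*m + 9.6048)/(6.05*m^2 + 3.48*m + 0.12)^2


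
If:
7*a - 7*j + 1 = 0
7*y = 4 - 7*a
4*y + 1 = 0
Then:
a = 23/28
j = 27/28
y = -1/4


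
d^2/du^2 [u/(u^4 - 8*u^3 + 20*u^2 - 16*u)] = 4*(3*u^2 - 20*u + 34)/(u^7 - 20*u^6 + 168*u^5 - 768*u^4 + 2064*u^3 - 3264*u^2 + 2816*u - 1024)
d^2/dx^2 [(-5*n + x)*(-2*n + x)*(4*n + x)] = -6*n + 6*x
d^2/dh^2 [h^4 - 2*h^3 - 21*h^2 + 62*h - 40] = 12*h^2 - 12*h - 42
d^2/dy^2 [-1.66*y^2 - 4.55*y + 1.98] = -3.32000000000000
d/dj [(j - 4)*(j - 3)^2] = (j - 3)*(3*j - 11)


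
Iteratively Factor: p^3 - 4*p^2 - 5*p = (p - 5)*(p^2 + p) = p*(p - 5)*(p + 1)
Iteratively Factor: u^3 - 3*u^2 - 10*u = (u - 5)*(u^2 + 2*u) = u*(u - 5)*(u + 2)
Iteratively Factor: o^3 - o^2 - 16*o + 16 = (o - 4)*(o^2 + 3*o - 4) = (o - 4)*(o - 1)*(o + 4)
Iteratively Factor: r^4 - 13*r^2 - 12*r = (r - 4)*(r^3 + 4*r^2 + 3*r) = (r - 4)*(r + 1)*(r^2 + 3*r) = (r - 4)*(r + 1)*(r + 3)*(r)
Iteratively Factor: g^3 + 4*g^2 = (g)*(g^2 + 4*g) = g^2*(g + 4)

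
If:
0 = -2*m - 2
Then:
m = -1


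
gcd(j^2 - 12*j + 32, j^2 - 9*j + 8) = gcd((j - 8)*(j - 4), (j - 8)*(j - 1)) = j - 8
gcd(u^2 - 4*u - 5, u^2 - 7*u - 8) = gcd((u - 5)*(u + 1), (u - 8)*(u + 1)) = u + 1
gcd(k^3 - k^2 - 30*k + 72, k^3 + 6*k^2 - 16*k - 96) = k^2 + 2*k - 24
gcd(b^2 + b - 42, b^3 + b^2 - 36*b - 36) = b - 6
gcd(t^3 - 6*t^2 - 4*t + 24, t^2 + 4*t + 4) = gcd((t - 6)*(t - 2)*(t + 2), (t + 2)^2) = t + 2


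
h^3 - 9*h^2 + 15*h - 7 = (h - 7)*(h - 1)^2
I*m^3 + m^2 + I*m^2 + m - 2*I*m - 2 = (m + 2)*(m - I)*(I*m - I)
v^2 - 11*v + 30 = (v - 6)*(v - 5)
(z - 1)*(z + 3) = z^2 + 2*z - 3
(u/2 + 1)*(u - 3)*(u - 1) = u^3/2 - u^2 - 5*u/2 + 3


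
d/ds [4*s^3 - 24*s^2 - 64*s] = 12*s^2 - 48*s - 64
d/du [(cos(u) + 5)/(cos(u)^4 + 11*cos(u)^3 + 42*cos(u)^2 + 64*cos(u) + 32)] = 3*(cos(u)^3 + 10*cos(u)^2 + 29*cos(u) + 24)*sin(u)/((cos(u) + 1)^2*(cos(u) + 2)^2*(cos(u) + 4)^3)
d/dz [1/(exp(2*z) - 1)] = -1/(2*sinh(z)^2)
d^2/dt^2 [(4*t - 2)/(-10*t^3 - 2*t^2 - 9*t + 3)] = 4*(-600*t^5 + 480*t^4 + 332*t^3 - 78*t^2 + 108*t + 33)/(1000*t^9 + 600*t^8 + 2820*t^7 + 188*t^6 + 2178*t^5 - 1170*t^4 + 675*t^3 - 675*t^2 + 243*t - 27)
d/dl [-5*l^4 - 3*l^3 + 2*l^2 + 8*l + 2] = -20*l^3 - 9*l^2 + 4*l + 8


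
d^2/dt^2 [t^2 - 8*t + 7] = 2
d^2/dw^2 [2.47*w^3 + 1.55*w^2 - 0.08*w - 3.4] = 14.82*w + 3.1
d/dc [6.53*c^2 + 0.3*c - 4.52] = 13.06*c + 0.3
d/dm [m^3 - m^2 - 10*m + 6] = 3*m^2 - 2*m - 10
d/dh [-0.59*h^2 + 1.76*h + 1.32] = 1.76 - 1.18*h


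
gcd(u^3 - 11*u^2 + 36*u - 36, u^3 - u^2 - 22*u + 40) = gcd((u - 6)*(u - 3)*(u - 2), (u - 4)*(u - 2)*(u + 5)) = u - 2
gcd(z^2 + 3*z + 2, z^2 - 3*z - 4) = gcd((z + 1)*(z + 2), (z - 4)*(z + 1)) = z + 1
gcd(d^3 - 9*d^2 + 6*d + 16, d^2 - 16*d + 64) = d - 8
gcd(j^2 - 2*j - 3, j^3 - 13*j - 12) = j + 1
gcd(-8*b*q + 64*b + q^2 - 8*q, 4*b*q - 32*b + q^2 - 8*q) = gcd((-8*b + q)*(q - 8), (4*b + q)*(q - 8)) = q - 8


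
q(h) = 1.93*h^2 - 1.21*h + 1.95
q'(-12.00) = -47.53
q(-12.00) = 294.39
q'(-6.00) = -24.37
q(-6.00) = 78.69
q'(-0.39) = -2.72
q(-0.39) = 2.72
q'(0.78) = 1.80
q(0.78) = 2.18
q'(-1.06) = -5.30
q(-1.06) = 5.40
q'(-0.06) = -1.44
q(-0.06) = 2.03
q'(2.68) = 9.13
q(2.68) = 12.57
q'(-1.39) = -6.58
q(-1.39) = 7.36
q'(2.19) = 7.24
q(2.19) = 8.56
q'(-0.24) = -2.14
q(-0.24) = 2.35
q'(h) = 3.86*h - 1.21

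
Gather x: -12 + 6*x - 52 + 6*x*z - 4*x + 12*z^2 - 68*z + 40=x*(6*z + 2) + 12*z^2 - 68*z - 24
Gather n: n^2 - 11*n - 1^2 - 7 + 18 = n^2 - 11*n + 10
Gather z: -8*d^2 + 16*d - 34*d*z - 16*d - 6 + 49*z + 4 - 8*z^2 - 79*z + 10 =-8*d^2 - 8*z^2 + z*(-34*d - 30) + 8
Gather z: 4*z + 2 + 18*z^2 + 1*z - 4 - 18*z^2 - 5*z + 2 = 0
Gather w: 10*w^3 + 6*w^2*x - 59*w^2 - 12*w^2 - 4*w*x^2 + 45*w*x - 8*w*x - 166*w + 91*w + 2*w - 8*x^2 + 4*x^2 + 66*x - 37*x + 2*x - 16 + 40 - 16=10*w^3 + w^2*(6*x - 71) + w*(-4*x^2 + 37*x - 73) - 4*x^2 + 31*x + 8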